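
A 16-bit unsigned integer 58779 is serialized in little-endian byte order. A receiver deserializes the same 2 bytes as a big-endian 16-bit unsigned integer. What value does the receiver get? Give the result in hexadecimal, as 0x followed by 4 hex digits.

0x9BE5

58779 in 16-bit hexadecimal is 0xE59B.
Stored little-endian, the bytes at ascending addresses are 9B E5.
Read back as big-endian, the last byte is least significant, giving 0x9BE5.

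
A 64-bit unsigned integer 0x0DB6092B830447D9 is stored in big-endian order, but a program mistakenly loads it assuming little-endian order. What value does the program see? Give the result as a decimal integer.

Stored big-endian, the bytes at ascending addresses are 0D B6 09 2B 83 04 47 D9.
Read back as little-endian, the first byte is least significant, giving 0xD94704832B09B60D.
0xD94704832B09B60D = 15656487590986102285.

15656487590986102285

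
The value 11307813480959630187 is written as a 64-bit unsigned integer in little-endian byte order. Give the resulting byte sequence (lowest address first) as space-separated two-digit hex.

11307813480959630187 in hexadecimal, padded to 64 bits, is 0x9CED6C7316F8DB6B.
Split into bytes (most-significant first): 9C ED 6C 73 16 F8 DB 6B.
Little-endian stores the least-significant byte at the lowest address.
So at ascending addresses the bytes are 6B DB F8 16 73 6C ED 9C.

6B DB F8 16 73 6C ED 9C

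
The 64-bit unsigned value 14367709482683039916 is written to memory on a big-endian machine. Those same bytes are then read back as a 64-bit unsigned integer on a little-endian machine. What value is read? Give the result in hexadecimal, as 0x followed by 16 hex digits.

14367709482683039916 in 64-bit hexadecimal is 0xC7645BA6AF5580AC.
Stored big-endian, the bytes at ascending addresses are C7 64 5B A6 AF 55 80 AC.
Read back as little-endian, the first byte is least significant, giving 0xAC8055AFA65B64C7.

0xAC8055AFA65B64C7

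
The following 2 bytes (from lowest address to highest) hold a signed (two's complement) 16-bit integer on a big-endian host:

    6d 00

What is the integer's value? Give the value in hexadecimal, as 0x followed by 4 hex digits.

In big-endian order the high byte comes first in memory.
The bytes are already most-significant first: 0x6D00.

0x6D00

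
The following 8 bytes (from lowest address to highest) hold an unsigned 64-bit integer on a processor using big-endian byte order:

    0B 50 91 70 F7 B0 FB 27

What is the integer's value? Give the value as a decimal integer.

Big-endian stores the most-significant byte at the lowest address.
The bytes are already most-significant first: 0x0B509170F7B0FB27.
0x0B509170F7B0FB27 = 815311446931995431.

815311446931995431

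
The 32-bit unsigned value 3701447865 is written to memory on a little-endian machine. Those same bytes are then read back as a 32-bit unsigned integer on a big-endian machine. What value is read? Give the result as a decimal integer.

3114049500

3701447865 in 32-bit hexadecimal is 0xDC9F9CB9.
Stored little-endian, the bytes at ascending addresses are B9 9C 9F DC.
Read back as big-endian, the last byte is least significant, giving 0xB99C9FDC.
0xB99C9FDC = 3114049500.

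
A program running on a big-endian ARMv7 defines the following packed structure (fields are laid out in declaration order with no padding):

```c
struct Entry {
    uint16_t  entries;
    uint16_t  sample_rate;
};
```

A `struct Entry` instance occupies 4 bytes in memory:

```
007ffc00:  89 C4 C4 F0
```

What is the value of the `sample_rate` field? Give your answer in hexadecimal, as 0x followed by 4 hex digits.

0xC4F0

`sample_rate` follows `entries` (2 bytes), so it starts at byte offset 2 and occupies 2 bytes.
Bytes at offsets 2..3: C4 F0.
In big-endian order the high byte comes first in memory.
The bytes are already most-significant first: 0xC4F0.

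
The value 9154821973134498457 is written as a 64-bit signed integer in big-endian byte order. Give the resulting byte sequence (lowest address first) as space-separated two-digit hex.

7F 0C 76 14 8A 9F 5A 99

9154821973134498457 in hexadecimal, padded to 64 bits, is 0x7F0C76148A9F5A99.
Split into bytes (most-significant first): 7F 0C 76 14 8A 9F 5A 99.
Big-endian stores the most-significant byte at the lowest address.
So the memory order matches the most-significant-first order: 7F 0C 76 14 8A 9F 5A 99.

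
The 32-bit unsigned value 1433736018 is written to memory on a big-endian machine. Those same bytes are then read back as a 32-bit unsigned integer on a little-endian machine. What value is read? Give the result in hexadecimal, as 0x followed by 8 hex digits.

1433736018 in 32-bit hexadecimal is 0x55751352.
Stored big-endian, the bytes at ascending addresses are 55 75 13 52.
Read back as little-endian, the first byte is least significant, giving 0x52137555.

0x52137555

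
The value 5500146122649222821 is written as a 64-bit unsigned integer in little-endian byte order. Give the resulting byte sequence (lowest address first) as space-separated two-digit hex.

5500146122649222821 in hexadecimal, padded to 64 bits, is 0x4C5471C1ED3FBEA5.
Split into bytes (most-significant first): 4C 54 71 C1 ED 3F BE A5.
In little-endian order the low byte comes first in memory.
So at ascending addresses the bytes are A5 BE 3F ED C1 71 54 4C.

A5 BE 3F ED C1 71 54 4C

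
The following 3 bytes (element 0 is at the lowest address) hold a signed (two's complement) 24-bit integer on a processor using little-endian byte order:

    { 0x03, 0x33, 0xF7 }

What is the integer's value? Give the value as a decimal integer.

-576765

Little-endian stores the least-significant byte at the lowest address.
Reassemble most-significant byte first: F7 33 03 → 0xF73303.
Top bit is set, so as a signed 24-bit value this is 0xF73303 − 2^24 = -576765.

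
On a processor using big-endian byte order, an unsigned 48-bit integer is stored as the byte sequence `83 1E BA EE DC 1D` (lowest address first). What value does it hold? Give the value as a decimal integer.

Big-endian: lowest address holds the most-significant byte.
The bytes are already most-significant first: 0x831EBAEEDC1D.
0x831EBAEEDC1D = 144168008473629.

144168008473629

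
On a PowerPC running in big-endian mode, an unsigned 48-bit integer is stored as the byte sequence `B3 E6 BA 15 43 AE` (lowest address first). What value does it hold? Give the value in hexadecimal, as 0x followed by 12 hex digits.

In big-endian order the high byte comes first in memory.
The bytes are already most-significant first: 0xB3E6BA1543AE.

0xB3E6BA1543AE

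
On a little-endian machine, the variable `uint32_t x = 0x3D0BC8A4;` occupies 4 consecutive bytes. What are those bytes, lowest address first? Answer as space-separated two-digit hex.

Split into bytes (most-significant first): 3D 0B C8 A4.
Little-endian: lowest address holds the least-significant byte.
So at ascending addresses the bytes are A4 C8 0B 3D.

A4 C8 0B 3D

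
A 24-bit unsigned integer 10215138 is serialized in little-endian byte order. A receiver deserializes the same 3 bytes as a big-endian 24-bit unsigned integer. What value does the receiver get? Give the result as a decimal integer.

10215138 in 24-bit hexadecimal is 0x9BDEE2.
Stored little-endian, the bytes at ascending addresses are E2 DE 9B.
Read back as big-endian, the last byte is least significant, giving 0xE2DE9B.
0xE2DE9B = 14868123.

14868123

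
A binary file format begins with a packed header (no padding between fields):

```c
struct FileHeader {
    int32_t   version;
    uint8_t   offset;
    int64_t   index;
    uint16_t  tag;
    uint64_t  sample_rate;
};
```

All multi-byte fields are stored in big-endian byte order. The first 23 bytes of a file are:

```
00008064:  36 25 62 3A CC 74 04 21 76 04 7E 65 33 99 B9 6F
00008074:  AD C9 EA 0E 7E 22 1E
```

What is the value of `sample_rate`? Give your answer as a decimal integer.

`sample_rate` follows `version` (4 B), `offset` (1 B), `index` (8 B), `tag` (2 B), so it starts at offset 4 + 1 + 8 + 2 = 15 and occupies 8 bytes.
Bytes at offsets 15..22: 6F AD C9 EA 0E 7E 22 1E.
Big-endian: lowest address holds the most-significant byte.
The bytes are already most-significant first: 0x6FADC9EA0E7E221E.
0x6FADC9EA0E7E221E = 8047310116283621918.

8047310116283621918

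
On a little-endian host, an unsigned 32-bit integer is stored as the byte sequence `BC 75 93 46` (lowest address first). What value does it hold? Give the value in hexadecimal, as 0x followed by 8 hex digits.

0x469375BC

Little-endian stores the least-significant byte at the lowest address.
Reassemble most-significant byte first: 46 93 75 BC → 0x469375BC.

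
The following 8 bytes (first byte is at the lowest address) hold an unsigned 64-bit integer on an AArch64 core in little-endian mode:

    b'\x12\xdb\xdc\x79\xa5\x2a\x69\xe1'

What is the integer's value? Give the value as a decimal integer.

Little-endian stores the least-significant byte at the lowest address.
Reassemble most-significant byte first: E1 69 2A A5 79 DC DB 12 → 0xE1692AA579DCDB12.
0xE1692AA579DCDB12 = 16242560421290892050.

16242560421290892050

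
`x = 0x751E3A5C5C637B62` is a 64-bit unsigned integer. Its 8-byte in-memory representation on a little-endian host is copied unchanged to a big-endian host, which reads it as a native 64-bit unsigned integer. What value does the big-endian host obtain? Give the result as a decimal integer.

Stored little-endian, the bytes at ascending addresses are 62 7B 63 5C 5C 3A 1E 75.
Read back as big-endian, the last byte is least significant, giving 0x627B635C5C3A1E75.
0x627B635C5C3A1E75 = 7096374886187802229.

7096374886187802229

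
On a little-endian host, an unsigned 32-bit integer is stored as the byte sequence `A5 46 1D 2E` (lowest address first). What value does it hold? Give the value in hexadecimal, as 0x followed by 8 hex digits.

In little-endian order the low byte comes first in memory.
Reassemble most-significant byte first: 2E 1D 46 A5 → 0x2E1D46A5.

0x2E1D46A5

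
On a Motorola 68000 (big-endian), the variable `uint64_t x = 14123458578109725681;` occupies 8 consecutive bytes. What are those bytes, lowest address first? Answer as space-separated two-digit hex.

C4 00 9A BF 5C 2C 7B F1

14123458578109725681 in hexadecimal, padded to 64 bits, is 0xC4009ABF5C2C7BF1.
Split into bytes (most-significant first): C4 00 9A BF 5C 2C 7B F1.
Big-endian: lowest address holds the most-significant byte.
So the memory order matches the most-significant-first order: C4 00 9A BF 5C 2C 7B F1.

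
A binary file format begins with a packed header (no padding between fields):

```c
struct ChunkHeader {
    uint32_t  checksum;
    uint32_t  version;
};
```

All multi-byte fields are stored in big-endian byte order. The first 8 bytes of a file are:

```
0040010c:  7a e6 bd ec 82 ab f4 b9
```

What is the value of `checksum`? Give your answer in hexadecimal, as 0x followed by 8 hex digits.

`checksum` is the first field, at byte offset 0, occupying 4 bytes.
Bytes at offsets 0..3: 7A E6 BD EC.
Big-endian stores the most-significant byte at the lowest address.
The bytes are already most-significant first: 0x7AE6BDEC.

0x7AE6BDEC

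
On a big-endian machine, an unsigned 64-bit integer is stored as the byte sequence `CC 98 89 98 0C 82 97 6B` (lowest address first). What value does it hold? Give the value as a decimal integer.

Big-endian stores the most-significant byte at the lowest address.
The bytes are already most-significant first: 0xCC9889980C82976B.
0xCC9889980C82976B = 14742684666335237995.

14742684666335237995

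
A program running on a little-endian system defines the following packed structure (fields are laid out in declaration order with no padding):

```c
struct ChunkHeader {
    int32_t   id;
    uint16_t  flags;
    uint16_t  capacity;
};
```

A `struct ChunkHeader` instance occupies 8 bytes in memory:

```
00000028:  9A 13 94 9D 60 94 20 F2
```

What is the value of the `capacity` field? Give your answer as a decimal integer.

`capacity` follows `id` (4 B), `flags` (2 B), so it starts at offset 4 + 2 = 6 and occupies 2 bytes.
Bytes at offsets 6..7: 20 F2.
Little-endian stores the least-significant byte at the lowest address.
Reassemble most-significant byte first: F2 20 → 0xF220.
0xF220 = 61984.

61984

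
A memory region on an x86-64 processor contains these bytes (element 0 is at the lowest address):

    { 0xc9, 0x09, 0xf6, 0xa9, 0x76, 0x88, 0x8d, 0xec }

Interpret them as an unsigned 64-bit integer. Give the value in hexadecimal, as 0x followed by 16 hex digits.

Little-endian stores the least-significant byte at the lowest address.
Reassemble most-significant byte first: EC 8D 88 76 A9 F6 09 C9 → 0xEC8D8876A9F609C9.

0xEC8D8876A9F609C9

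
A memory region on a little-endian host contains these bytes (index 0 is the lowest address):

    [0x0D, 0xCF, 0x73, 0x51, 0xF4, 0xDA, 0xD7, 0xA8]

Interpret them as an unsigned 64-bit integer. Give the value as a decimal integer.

Little-endian: lowest address holds the least-significant byte.
Reassemble most-significant byte first: A8 D7 DA F4 51 73 CF 0D → 0xA8D7DAF45173CF0D.
0xA8D7DAF45173CF0D = 12166433661238103821.

12166433661238103821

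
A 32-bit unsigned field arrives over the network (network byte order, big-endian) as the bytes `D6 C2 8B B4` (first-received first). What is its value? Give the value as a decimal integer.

Big-endian stores the most-significant byte at the lowest address.
The bytes are already most-significant first: 0xD6C28BB4.
0xD6C28BB4 = 3603073972.

3603073972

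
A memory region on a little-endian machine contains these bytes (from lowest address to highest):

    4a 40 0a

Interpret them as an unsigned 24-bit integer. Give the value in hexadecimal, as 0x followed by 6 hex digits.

Little-endian stores the least-significant byte at the lowest address.
Reassemble most-significant byte first: 0A 40 4A → 0x0A404A.

0x0A404A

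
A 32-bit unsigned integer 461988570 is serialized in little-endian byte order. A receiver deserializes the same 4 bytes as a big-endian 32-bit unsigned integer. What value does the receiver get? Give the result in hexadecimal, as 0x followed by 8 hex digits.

0xDA62891B

461988570 in 32-bit hexadecimal is 0x1B8962DA.
Stored little-endian, the bytes at ascending addresses are DA 62 89 1B.
Read back as big-endian, the last byte is least significant, giving 0xDA62891B.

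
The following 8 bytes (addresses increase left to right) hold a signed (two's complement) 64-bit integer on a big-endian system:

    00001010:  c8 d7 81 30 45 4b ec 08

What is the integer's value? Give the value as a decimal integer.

Big-endian: lowest address holds the most-significant byte.
The bytes are already most-significant first: 0xC8D78130454BEC08.
Top bit is set, so as a signed 64-bit value this is 0xC8D78130454BEC08 − 2^64 = -3974566101810156536.

-3974566101810156536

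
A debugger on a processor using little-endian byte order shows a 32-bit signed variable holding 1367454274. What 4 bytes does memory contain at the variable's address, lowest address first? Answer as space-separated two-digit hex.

1367454274 in hexadecimal, padded to 32 bits, is 0x5181B242.
Split into bytes (most-significant first): 51 81 B2 42.
In little-endian order the low byte comes first in memory.
So at ascending addresses the bytes are 42 B2 81 51.

42 B2 81 51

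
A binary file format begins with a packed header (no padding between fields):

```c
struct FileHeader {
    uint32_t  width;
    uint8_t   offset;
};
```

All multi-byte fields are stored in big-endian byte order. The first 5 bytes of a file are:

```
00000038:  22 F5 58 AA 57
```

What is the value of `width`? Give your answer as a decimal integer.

`width` is the first field, at byte offset 0, occupying 4 bytes.
Bytes at offsets 0..3: 22 F5 58 AA.
Big-endian stores the most-significant byte at the lowest address.
The bytes are already most-significant first: 0x22F558AA.
0x22F558AA = 586504362.

586504362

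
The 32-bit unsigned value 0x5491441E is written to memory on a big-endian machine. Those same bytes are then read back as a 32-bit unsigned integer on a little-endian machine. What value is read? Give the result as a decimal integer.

507810132

Stored big-endian, the bytes at ascending addresses are 54 91 44 1E.
Read back as little-endian, the first byte is least significant, giving 0x1E449154.
0x1E449154 = 507810132.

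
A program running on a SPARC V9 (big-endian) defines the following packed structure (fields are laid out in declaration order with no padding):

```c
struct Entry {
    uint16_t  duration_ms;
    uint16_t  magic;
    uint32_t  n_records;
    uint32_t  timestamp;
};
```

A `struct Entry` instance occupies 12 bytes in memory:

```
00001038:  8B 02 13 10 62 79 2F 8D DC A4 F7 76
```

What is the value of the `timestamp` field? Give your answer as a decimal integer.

`timestamp` follows `duration_ms` (2 B), `magic` (2 B), `n_records` (4 B), so it starts at offset 2 + 2 + 4 = 8 and occupies 4 bytes.
Bytes at offsets 8..11: DC A4 F7 76.
Big-endian stores the most-significant byte at the lowest address.
The bytes are already most-significant first: 0xDCA4F776.
0xDCA4F776 = 3701798774.

3701798774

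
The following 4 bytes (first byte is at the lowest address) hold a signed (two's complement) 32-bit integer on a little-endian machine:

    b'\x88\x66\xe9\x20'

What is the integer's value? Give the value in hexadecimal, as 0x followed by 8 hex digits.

In little-endian order the low byte comes first in memory.
Reassemble most-significant byte first: 20 E9 66 88 → 0x20E96688.

0x20E96688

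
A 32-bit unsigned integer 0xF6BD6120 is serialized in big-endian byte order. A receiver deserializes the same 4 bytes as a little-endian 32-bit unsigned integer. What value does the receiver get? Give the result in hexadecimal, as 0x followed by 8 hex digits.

Stored big-endian, the bytes at ascending addresses are F6 BD 61 20.
Read back as little-endian, the first byte is least significant, giving 0x2061BDF6.

0x2061BDF6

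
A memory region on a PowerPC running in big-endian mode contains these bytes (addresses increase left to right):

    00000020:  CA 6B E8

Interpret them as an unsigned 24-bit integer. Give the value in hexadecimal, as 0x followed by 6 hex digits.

0xCA6BE8

Big-endian: lowest address holds the most-significant byte.
The bytes are already most-significant first: 0xCA6BE8.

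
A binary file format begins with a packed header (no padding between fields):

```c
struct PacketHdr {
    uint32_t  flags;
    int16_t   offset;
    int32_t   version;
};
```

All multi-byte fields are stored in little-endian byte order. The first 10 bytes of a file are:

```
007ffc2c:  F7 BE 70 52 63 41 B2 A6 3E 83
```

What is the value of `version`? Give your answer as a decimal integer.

`version` follows `flags` (4 B), `offset` (2 B), so it starts at offset 4 + 2 = 6 and occupies 4 bytes.
Bytes at offsets 6..9: B2 A6 3E 83.
Little-endian: lowest address holds the least-significant byte.
Reassemble most-significant byte first: 83 3E A6 B2 → 0x833EA6B2.
Top bit is set, so as a signed 32-bit value this is 0x833EA6B2 − 2^32 = -2093046094.

-2093046094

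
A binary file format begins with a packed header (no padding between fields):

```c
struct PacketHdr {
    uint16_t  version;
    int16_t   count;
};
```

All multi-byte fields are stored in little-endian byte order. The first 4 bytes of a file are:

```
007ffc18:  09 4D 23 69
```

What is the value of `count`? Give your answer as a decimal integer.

`count` follows `version` (2 bytes), so it starts at byte offset 2 and occupies 2 bytes.
Bytes at offsets 2..3: 23 69.
In little-endian order the low byte comes first in memory.
Reassemble most-significant byte first: 69 23 → 0x6923.
0x6923 = 26915.

26915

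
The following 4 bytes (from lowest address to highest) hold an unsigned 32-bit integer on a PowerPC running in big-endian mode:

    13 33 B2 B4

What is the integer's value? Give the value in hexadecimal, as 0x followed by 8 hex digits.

0x1333B2B4

Big-endian stores the most-significant byte at the lowest address.
The bytes are already most-significant first: 0x1333B2B4.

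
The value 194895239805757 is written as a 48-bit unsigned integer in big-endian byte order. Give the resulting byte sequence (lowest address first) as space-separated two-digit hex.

194895239805757 in hexadecimal, padded to 48 bits, is 0xB14195897B3D.
Split into bytes (most-significant first): B1 41 95 89 7B 3D.
In big-endian order the high byte comes first in memory.
So the memory order matches the most-significant-first order: B1 41 95 89 7B 3D.

B1 41 95 89 7B 3D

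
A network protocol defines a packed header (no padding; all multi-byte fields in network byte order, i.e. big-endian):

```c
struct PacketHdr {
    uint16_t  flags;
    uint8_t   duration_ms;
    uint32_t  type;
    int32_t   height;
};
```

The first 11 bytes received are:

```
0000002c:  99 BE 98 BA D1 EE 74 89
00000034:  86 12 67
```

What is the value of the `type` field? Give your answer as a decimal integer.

`type` follows `flags` (2 B), `duration_ms` (1 B), so it starts at offset 2 + 1 = 3 and occupies 4 bytes.
Bytes at offsets 3..6: BA D1 EE 74.
Big-endian: lowest address holds the most-significant byte.
The bytes are already most-significant first: 0xBAD1EE74.
0xBAD1EE74 = 3134320244.

3134320244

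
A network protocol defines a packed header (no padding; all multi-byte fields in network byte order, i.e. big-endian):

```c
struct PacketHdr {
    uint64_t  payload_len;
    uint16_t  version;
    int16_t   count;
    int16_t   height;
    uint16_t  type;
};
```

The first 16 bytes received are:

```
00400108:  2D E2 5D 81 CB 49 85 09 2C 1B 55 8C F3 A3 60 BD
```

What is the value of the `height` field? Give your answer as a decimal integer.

-3165

`height` follows `payload_len` (8 B), `version` (2 B), `count` (2 B), so it starts at offset 8 + 2 + 2 = 12 and occupies 2 bytes.
Bytes at offsets 12..13: F3 A3.
Big-endian: lowest address holds the most-significant byte.
The bytes are already most-significant first: 0xF3A3.
Top bit is set, so as a signed 16-bit value this is 0xF3A3 − 2^16 = -3165.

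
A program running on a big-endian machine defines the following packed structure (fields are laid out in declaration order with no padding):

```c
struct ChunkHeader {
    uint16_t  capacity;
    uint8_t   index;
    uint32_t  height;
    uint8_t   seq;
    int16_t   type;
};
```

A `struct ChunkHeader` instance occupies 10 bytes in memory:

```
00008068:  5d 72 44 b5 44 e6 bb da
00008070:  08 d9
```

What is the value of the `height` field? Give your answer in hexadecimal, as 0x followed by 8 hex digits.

`height` follows `capacity` (2 B), `index` (1 B), so it starts at offset 2 + 1 = 3 and occupies 4 bytes.
Bytes at offsets 3..6: B5 44 E6 BB.
Big-endian: lowest address holds the most-significant byte.
The bytes are already most-significant first: 0xB544E6BB.

0xB544E6BB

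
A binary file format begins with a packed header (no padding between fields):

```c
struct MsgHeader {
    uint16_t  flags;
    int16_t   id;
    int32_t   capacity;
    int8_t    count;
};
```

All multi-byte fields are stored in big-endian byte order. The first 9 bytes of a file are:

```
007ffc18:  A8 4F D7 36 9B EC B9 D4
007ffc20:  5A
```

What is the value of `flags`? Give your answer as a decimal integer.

43087

`flags` is the first field, at byte offset 0, occupying 2 bytes.
Bytes at offsets 0..1: A8 4F.
In big-endian order the high byte comes first in memory.
The bytes are already most-significant first: 0xA84F.
0xA84F = 43087.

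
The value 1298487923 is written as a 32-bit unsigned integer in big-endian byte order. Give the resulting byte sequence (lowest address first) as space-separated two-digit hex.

1298487923 in hexadecimal, padded to 32 bits, is 0x4D655A73.
Split into bytes (most-significant first): 4D 65 5A 73.
Big-endian: lowest address holds the most-significant byte.
So the memory order matches the most-significant-first order: 4D 65 5A 73.

4D 65 5A 73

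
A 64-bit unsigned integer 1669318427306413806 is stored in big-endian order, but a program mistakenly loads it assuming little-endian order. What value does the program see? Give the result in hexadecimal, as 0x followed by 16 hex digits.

1669318427306413806 in 64-bit hexadecimal is 0x172A9C43E49CCEEE.
Stored big-endian, the bytes at ascending addresses are 17 2A 9C 43 E4 9C CE EE.
Read back as little-endian, the first byte is least significant, giving 0xEECE9CE4439C2A17.

0xEECE9CE4439C2A17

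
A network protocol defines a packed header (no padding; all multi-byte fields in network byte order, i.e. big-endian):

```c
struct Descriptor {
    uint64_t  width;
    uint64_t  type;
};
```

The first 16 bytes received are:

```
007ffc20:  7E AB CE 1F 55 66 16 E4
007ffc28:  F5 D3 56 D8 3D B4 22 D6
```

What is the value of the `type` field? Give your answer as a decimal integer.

17713597246126432982

`type` follows `width` (8 bytes), so it starts at byte offset 8 and occupies 8 bytes.
Bytes at offsets 8..15: F5 D3 56 D8 3D B4 22 D6.
Big-endian stores the most-significant byte at the lowest address.
The bytes are already most-significant first: 0xF5D356D83DB422D6.
0xF5D356D83DB422D6 = 17713597246126432982.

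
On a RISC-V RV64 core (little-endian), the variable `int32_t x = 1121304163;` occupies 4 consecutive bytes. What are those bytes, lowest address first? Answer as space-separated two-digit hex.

63 BE D5 42

1121304163 in hexadecimal, padded to 32 bits, is 0x42D5BE63.
Split into bytes (most-significant first): 42 D5 BE 63.
In little-endian order the low byte comes first in memory.
So at ascending addresses the bytes are 63 BE D5 42.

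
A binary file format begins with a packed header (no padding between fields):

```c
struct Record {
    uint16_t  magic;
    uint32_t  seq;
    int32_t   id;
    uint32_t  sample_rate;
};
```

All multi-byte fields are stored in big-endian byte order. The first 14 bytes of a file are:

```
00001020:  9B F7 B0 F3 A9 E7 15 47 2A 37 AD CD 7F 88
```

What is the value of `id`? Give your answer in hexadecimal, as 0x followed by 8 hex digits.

0x15472A37

`id` follows `magic` (2 B), `seq` (4 B), so it starts at offset 2 + 4 = 6 and occupies 4 bytes.
Bytes at offsets 6..9: 15 47 2A 37.
In big-endian order the high byte comes first in memory.
The bytes are already most-significant first: 0x15472A37.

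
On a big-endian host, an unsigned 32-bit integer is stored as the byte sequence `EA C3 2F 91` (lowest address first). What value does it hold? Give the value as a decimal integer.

3938660241

Big-endian: lowest address holds the most-significant byte.
The bytes are already most-significant first: 0xEAC32F91.
0xEAC32F91 = 3938660241.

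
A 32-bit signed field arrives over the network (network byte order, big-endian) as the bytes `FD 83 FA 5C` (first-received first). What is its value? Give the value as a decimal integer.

Big-endian stores the most-significant byte at the lowest address.
The bytes are already most-significant first: 0xFD83FA5C.
Top bit is set, so as a signed 32-bit value this is 0xFD83FA5C − 2^32 = -41682340.

-41682340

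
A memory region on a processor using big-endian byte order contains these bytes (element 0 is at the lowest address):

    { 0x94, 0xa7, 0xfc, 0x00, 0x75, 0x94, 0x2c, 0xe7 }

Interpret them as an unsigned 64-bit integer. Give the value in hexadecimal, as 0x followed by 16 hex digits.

Big-endian stores the most-significant byte at the lowest address.
The bytes are already most-significant first: 0x94A7FC0075942CE7.

0x94A7FC0075942CE7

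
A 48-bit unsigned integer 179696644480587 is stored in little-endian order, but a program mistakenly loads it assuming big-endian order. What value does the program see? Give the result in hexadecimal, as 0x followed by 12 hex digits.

0x4B5EA9E26EA3

179696644480587 in 48-bit hexadecimal is 0xA36EE2A95E4B.
Stored little-endian, the bytes at ascending addresses are 4B 5E A9 E2 6E A3.
Read back as big-endian, the last byte is least significant, giving 0x4B5EA9E26EA3.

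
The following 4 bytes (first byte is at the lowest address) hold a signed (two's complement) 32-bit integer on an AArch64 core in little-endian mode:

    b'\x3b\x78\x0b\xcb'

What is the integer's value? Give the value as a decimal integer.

Little-endian: lowest address holds the least-significant byte.
Reassemble most-significant byte first: CB 0B 78 3B → 0xCB0B783B.
Top bit is set, so as a signed 32-bit value this is 0xCB0B783B − 2^32 = -888440773.

-888440773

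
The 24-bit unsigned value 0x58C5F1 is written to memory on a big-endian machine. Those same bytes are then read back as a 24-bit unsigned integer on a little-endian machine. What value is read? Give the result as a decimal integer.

Stored big-endian, the bytes at ascending addresses are 58 C5 F1.
Read back as little-endian, the first byte is least significant, giving 0xF1C558.
0xF1C558 = 15844696.

15844696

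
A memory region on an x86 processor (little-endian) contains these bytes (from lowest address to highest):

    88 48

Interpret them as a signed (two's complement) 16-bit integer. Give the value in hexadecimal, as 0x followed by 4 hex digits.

0x4888

Little-endian stores the least-significant byte at the lowest address.
Reassemble most-significant byte first: 48 88 → 0x4888.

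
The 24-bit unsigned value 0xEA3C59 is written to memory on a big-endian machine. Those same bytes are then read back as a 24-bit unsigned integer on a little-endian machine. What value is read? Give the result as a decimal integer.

Stored big-endian, the bytes at ascending addresses are EA 3C 59.
Read back as little-endian, the first byte is least significant, giving 0x593CEA.
0x593CEA = 5848298.

5848298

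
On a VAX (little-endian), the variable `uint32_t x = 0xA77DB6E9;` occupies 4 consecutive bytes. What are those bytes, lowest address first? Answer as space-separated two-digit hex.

E9 B6 7D A7

Split into bytes (most-significant first): A7 7D B6 E9.
In little-endian order the low byte comes first in memory.
So at ascending addresses the bytes are E9 B6 7D A7.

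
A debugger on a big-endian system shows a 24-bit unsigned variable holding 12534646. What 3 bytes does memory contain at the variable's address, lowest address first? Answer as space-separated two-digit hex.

12534646 in hexadecimal, padded to 24 bits, is 0xBF4376.
Split into bytes (most-significant first): BF 43 76.
Big-endian stores the most-significant byte at the lowest address.
So the memory order matches the most-significant-first order: BF 43 76.

BF 43 76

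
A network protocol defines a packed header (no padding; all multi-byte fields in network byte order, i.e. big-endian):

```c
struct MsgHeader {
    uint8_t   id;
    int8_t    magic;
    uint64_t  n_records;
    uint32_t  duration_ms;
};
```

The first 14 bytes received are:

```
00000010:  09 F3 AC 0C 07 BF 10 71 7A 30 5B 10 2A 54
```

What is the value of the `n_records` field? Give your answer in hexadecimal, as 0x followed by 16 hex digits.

`n_records` follows `id` (1 B), `magic` (1 B), so it starts at offset 1 + 1 = 2 and occupies 8 bytes.
Bytes at offsets 2..9: AC 0C 07 BF 10 71 7A 30.
Big-endian: lowest address holds the most-significant byte.
The bytes are already most-significant first: 0xAC0C07BF10717A30.

0xAC0C07BF10717A30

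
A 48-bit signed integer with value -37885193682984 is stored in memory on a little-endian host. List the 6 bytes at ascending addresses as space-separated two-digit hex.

D8 FF 7C 2A 8B DD

Two's complement of -37885193682984 in 48 bits: 37885193682984 = 0x2274D5830028; invert → 0xDD8B2A7CFFD7; add 1 → 0xDD8B2A7CFFD8.
Split into bytes (most-significant first): DD 8B 2A 7C FF D8.
Little-endian stores the least-significant byte at the lowest address.
So at ascending addresses the bytes are D8 FF 7C 2A 8B DD.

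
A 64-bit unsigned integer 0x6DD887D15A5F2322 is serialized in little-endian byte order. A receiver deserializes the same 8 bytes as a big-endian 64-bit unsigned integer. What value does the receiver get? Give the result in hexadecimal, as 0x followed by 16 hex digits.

0x22235F5AD187D86D

Stored little-endian, the bytes at ascending addresses are 22 23 5F 5A D1 87 D8 6D.
Read back as big-endian, the last byte is least significant, giving 0x22235F5AD187D86D.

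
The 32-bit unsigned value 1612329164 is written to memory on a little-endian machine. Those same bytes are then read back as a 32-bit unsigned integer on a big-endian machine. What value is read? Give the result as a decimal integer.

3425704544

1612329164 in 32-bit hexadecimal is 0x601A30CC.
Stored little-endian, the bytes at ascending addresses are CC 30 1A 60.
Read back as big-endian, the last byte is least significant, giving 0xCC301A60.
0xCC301A60 = 3425704544.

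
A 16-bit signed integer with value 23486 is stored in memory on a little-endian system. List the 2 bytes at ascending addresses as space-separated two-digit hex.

BE 5B

23486 in hexadecimal, padded to 16 bits, is 0x5BBE.
Split into bytes (most-significant first): 5B BE.
Little-endian: lowest address holds the least-significant byte.
So at ascending addresses the bytes are BE 5B.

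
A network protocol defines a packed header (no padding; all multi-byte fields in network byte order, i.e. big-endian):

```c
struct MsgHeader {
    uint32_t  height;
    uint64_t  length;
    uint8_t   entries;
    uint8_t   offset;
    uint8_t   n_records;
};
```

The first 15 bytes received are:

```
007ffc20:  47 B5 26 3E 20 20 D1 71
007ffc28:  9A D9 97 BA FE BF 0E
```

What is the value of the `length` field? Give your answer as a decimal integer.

`length` follows `height` (4 bytes), so it starts at byte offset 4 and occupies 8 bytes.
Bytes at offsets 4..11: 20 20 D1 71 9A D9 97 BA.
In big-endian order the high byte comes first in memory.
The bytes are already most-significant first: 0x2020D1719AD997BA.
0x2020D1719AD997BA = 2315080494327895994.

2315080494327895994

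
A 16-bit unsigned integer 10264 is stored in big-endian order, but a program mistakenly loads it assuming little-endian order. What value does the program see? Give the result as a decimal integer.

6184

10264 in 16-bit hexadecimal is 0x2818.
Stored big-endian, the bytes at ascending addresses are 28 18.
Read back as little-endian, the first byte is least significant, giving 0x1828.
0x1828 = 6184.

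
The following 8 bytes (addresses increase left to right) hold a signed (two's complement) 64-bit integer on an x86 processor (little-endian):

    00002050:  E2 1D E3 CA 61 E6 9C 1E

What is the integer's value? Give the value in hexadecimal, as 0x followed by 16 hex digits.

0x1E9CE661CAE31DE2

Little-endian: lowest address holds the least-significant byte.
Reassemble most-significant byte first: 1E 9C E6 61 CA E3 1D E2 → 0x1E9CE661CAE31DE2.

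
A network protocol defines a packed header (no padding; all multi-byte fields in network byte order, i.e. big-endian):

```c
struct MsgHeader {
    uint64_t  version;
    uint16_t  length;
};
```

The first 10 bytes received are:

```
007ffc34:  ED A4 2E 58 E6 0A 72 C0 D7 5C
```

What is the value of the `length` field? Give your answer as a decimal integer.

`length` follows `version` (8 bytes), so it starts at byte offset 8 and occupies 2 bytes.
Bytes at offsets 8..9: D7 5C.
Big-endian stores the most-significant byte at the lowest address.
The bytes are already most-significant first: 0xD75C.
0xD75C = 55132.

55132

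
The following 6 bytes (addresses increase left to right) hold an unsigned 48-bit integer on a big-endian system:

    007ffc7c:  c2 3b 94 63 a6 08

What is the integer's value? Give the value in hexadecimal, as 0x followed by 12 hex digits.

0xC23B9463A608

Big-endian stores the most-significant byte at the lowest address.
The bytes are already most-significant first: 0xC23B9463A608.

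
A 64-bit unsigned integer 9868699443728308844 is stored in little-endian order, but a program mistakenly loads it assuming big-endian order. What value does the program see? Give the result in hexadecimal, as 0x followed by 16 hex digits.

0x6C5A8582DBA9F488

9868699443728308844 in 64-bit hexadecimal is 0x88F4A9DB82855A6C.
Stored little-endian, the bytes at ascending addresses are 6C 5A 85 82 DB A9 F4 88.
Read back as big-endian, the last byte is least significant, giving 0x6C5A8582DBA9F488.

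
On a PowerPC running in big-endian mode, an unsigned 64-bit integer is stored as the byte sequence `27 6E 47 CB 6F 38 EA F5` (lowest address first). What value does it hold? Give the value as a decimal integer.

In big-endian order the high byte comes first in memory.
The bytes are already most-significant first: 0x276E47CB6F38EAF5.
0x276E47CB6F38EAF5 = 2841287353987295989.

2841287353987295989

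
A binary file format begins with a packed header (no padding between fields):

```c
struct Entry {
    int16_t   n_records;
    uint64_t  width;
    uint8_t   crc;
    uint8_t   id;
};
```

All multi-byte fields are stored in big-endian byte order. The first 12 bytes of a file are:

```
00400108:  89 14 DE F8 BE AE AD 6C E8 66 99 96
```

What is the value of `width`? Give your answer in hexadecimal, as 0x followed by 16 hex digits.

`width` follows `n_records` (2 bytes), so it starts at byte offset 2 and occupies 8 bytes.
Bytes at offsets 2..9: DE F8 BE AE AD 6C E8 66.
In big-endian order the high byte comes first in memory.
The bytes are already most-significant first: 0xDEF8BEAEAD6CE866.

0xDEF8BEAEAD6CE866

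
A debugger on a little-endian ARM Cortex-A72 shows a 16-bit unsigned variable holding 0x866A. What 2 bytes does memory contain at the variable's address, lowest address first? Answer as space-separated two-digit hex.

6A 86

Split into bytes (most-significant first): 86 6A.
In little-endian order the low byte comes first in memory.
So at ascending addresses the bytes are 6A 86.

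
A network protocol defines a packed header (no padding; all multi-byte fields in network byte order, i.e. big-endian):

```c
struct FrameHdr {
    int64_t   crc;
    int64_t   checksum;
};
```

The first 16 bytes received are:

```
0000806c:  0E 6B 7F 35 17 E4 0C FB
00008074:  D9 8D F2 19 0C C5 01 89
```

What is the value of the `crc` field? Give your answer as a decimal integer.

1039064005049847035

`crc` is the first field, at byte offset 0, occupying 8 bytes.
Bytes at offsets 0..7: 0E 6B 7F 35 17 E4 0C FB.
Big-endian: lowest address holds the most-significant byte.
The bytes are already most-significant first: 0x0E6B7F3517E40CFB.
0x0E6B7F3517E40CFB = 1039064005049847035.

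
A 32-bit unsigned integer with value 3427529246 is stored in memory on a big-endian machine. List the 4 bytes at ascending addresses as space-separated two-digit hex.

CC 4B F2 1E

3427529246 in hexadecimal, padded to 32 bits, is 0xCC4BF21E.
Split into bytes (most-significant first): CC 4B F2 1E.
Big-endian: lowest address holds the most-significant byte.
So the memory order matches the most-significant-first order: CC 4B F2 1E.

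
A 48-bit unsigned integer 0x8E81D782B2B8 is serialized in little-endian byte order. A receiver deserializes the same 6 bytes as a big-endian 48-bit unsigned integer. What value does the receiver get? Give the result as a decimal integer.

203076838850958

Stored little-endian, the bytes at ascending addresses are B8 B2 82 D7 81 8E.
Read back as big-endian, the last byte is least significant, giving 0xB8B282D7818E.
0xB8B282D7818E = 203076838850958.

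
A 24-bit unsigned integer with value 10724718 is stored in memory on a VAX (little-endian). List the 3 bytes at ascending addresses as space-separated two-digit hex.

6E A5 A3

10724718 in hexadecimal, padded to 24 bits, is 0xA3A56E.
Split into bytes (most-significant first): A3 A5 6E.
Little-endian stores the least-significant byte at the lowest address.
So at ascending addresses the bytes are 6E A5 A3.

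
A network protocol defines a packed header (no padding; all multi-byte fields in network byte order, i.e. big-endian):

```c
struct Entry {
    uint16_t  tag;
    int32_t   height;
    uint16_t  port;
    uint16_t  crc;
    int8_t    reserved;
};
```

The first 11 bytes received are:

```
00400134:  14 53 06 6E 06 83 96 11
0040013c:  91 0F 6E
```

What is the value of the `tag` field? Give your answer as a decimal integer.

5203

`tag` is the first field, at byte offset 0, occupying 2 bytes.
Bytes at offsets 0..1: 14 53.
Big-endian stores the most-significant byte at the lowest address.
The bytes are already most-significant first: 0x1453.
0x1453 = 5203.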